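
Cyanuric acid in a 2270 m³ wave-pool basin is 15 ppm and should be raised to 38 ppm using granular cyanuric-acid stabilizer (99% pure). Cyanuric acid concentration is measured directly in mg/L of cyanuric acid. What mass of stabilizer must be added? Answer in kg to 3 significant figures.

52.7 kg

Volume: 2270 m³ = 2,270,000 L.
CYA to add: (38 − 15) = 23 mg/L × 2,270,000 L = 52,210 g cyanuric acid.
At 99% purity: 52,210 / 0.99 = 52,740 g product.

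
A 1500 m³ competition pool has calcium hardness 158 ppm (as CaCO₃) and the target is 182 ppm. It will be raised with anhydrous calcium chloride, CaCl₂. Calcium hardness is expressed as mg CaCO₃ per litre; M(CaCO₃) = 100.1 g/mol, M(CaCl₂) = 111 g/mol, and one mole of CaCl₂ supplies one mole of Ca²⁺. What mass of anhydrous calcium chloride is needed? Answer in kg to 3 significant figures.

Volume: 1500 m³ = 1,500,000 L.
Hardness to add: (182 − 158) = 24 mg/L as CaCO₃ × 1,500,000 L = 36,000 g as CaCO₃.
Moles of Ca²⁺ (1 mol Ca²⁺ ≡ 1 mol CaCO₃): 36,000 / 100.1 g/mol = 359.6 mol.
Mass of CaCl₂: 359.6 × 111 = 39,920 g.

39.9 kg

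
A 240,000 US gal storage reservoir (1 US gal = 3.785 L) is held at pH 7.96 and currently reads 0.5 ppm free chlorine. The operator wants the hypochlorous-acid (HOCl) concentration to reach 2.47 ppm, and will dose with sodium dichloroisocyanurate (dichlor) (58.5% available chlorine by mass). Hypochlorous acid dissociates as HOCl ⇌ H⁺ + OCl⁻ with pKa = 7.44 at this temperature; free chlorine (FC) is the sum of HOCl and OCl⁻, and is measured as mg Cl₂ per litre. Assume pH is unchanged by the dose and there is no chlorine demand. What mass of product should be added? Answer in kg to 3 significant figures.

15.8 kg

Volume: 240,000 US gal × 3.785 L/gal = 908,400 L.
[OCl⁻]/[HOCl] = 10^(pH − pKa) = 10^(7.96 − 7.44) = 3.311; fraction as HOCl = 1/(1 + 3.311) = 0.2319.
Free chlorine required for 2.47 ppm HOCl: 2.47 / 0.2319 = 10.65 ppm.
FC to add: 10.65 − 0.5 = 10.15 mg/L as Cl₂.
Cl₂ equivalent: 10.15 mg/L × 908,400 L = 9219 g.
Product at 58.5% available Cl: 9219 / 0.585 = 15,760 g.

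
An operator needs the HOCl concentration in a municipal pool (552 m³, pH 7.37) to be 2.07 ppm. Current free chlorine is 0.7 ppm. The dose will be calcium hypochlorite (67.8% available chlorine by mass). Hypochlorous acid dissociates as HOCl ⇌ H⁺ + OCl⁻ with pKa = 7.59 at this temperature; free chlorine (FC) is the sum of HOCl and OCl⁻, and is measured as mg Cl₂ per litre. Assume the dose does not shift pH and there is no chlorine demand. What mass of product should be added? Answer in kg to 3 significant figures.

Volume: 552 m³ = 552,000 L.
[OCl⁻]/[HOCl] = 10^(pH − pKa) = 10^(7.37 − 7.59) = 0.6026; fraction as HOCl = 1/(1 + 0.6026) = 0.624.
Free chlorine required for 2.07 ppm HOCl: 2.07 / 0.624 = 3.317 ppm.
FC to add: 3.317 − 0.7 = 2.617 mg/L as Cl₂.
Cl₂ equivalent: 2.617 mg/L × 552,000 L = 1445 g.
Product at 67.8% available Cl: 1445 / 0.678 = 2131 g.

2.13 kg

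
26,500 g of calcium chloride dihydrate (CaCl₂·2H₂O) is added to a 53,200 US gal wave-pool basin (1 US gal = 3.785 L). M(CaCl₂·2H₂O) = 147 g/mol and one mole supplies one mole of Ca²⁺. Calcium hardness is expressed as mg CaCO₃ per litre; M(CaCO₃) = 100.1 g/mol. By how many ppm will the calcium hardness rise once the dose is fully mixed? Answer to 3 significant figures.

89.6 ppm

Volume: 53,200 US gal × 3.785 L/gal = 201,362 L.
Moles of Ca²⁺: 26,500 g ÷ 147 g/mol = 180.3 mol.
As CaCO₃: 180.3 mol × 100.1 g/mol = 18,050 g.
Rise: 18,050 g / 201,362 L × 1000 = 89.62 mg/L.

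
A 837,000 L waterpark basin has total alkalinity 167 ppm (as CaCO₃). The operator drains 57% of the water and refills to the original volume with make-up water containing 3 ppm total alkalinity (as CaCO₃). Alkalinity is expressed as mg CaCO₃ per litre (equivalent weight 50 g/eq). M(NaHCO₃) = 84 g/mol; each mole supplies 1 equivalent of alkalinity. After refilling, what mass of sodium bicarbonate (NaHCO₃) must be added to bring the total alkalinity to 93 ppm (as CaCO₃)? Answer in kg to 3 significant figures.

27.4 kg

After draining 57% and refilling: 167 × 0.43 + 3 × 0.57 = 73.52 ppm.
Deficit to target: 93 − 73.52 = 19.48 mg/L.
As CaCO₃: 19.48 mg/L × 837,000 L = 16,300 g; ÷ 50 g/eq ÷ 1 = 326.1 mol NaHCO₃.
Mass: 326.1 × 84 = 27,390 g.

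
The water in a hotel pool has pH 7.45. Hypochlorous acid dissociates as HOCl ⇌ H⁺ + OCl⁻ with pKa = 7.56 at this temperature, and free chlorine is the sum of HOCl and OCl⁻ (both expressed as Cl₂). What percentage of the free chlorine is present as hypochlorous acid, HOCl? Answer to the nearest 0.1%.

[OCl⁻]/[HOCl] = 10^(pH − pKa) = 10^(7.45 − 7.56) = 10^-0.11 = 0.7762.
Fraction as HOCl = 1 / (1 + 0.7762) = 0.563.

56.3%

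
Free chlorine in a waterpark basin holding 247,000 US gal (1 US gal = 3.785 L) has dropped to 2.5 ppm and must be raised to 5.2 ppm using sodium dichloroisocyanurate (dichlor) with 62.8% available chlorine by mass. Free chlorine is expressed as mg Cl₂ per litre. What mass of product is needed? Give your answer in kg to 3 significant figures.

4.02 kg

Volume: 247,000 US gal × 3.785 L/gal = 934,895 L.
Chlorine deficit: 5.2 − 2.5 = 2.7 ppm = 2.7 mg/L as Cl₂.
Cl₂ equivalent needed: 2.7 mg/L × 934,895 L = 2,524,000 mg = 2524 g.
Product at 62.8% available chlorine: 2524 / 0.628 = 4019 g.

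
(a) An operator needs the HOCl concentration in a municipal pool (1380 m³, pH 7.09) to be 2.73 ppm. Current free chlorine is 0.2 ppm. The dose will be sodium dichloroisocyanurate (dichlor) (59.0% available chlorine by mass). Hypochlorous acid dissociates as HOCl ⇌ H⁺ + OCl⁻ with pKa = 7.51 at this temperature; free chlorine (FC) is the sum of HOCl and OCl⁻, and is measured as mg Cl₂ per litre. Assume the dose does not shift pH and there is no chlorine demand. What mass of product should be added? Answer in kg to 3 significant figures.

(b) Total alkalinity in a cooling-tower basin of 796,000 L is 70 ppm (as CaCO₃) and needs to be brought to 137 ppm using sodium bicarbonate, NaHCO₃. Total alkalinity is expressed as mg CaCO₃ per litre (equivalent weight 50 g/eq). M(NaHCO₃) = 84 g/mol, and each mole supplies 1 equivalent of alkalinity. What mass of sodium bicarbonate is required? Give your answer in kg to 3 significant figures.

(a) 8.35 kg; (b) 89.6 kg

(a) Volume: 1380 m³ = 1,380,000 L.
(a) [OCl⁻]/[HOCl] = 10^(pH − pKa) = 10^(7.09 − 7.51) = 0.3802; fraction as HOCl = 1/(1 + 0.3802) = 0.7245.
(a) Free chlorine required for 2.73 ppm HOCl: 2.73 / 0.7245 = 3.768 ppm.
(a) FC to add: 3.768 − 0.2 = 3.568 mg/L as Cl₂.
(a) Cl₂ equivalent: 3.568 mg/L × 1,380,000 L = 4924 g.
(a) Product at 59.0% available Cl: 4924 / 0.59 = 8345 g.

(b) Alkalinity to add: (137 − 70) = 67 mg/L as CaCO₃ × 796,000 L = 53,330 g as CaCO₃.
(b) Equivalents: 53,330 g ÷ 50 g/eq = 1067 eq.
(b) NaHCO₃ supplies 1 eq per mole → 1067 mol.
(b) Mass: 1067 mol × 84 g/mol = 89,600 g.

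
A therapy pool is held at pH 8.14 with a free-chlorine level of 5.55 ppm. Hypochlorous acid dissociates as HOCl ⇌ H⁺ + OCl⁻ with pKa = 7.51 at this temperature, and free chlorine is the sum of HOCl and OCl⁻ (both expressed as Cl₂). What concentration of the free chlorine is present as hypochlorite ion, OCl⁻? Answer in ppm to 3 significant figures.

[OCl⁻]/[HOCl] = 10^(pH − pKa) = 10^(8.14 − 7.51) = 10^0.63 = 4.266.
Fraction as HOCl = 1 / (1 + 4.266) = 0.1899.
OCl⁻ = (1 − 0.1899) × 5.55 ppm = 4.496 ppm.

4.50 ppm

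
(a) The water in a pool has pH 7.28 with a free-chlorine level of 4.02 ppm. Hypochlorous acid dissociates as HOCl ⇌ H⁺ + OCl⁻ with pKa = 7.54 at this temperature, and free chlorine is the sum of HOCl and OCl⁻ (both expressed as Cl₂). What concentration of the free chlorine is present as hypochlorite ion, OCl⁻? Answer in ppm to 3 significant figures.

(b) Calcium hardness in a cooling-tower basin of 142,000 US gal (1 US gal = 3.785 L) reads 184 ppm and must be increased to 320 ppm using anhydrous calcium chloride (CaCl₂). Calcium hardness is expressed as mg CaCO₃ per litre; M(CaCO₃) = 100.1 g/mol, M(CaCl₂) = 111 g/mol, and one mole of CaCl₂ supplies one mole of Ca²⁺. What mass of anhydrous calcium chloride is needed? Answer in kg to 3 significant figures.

(a) 1.43 ppm; (b) 81.1 kg

(a) [OCl⁻]/[HOCl] = 10^(pH − pKa) = 10^(7.28 − 7.54) = 10^-0.26 = 0.5495.
(a) Fraction as HOCl = 1 / (1 + 0.5495) = 0.6454.
(a) OCl⁻ = (1 − 0.6454) × 4.02 ppm = 1.426 ppm.

(b) Volume: 142,000 US gal × 3.785 L/gal = 537,470 L.
(b) Hardness to add: (320 − 184) = 136 mg/L as CaCO₃ × 537,470 L = 73,100 g as CaCO₃.
(b) Moles of Ca²⁺ (1 mol Ca²⁺ ≡ 1 mol CaCO₃): 73,100 / 100.1 g/mol = 730.2 mol.
(b) Mass of CaCl₂: 730.2 × 111 = 81,060 g.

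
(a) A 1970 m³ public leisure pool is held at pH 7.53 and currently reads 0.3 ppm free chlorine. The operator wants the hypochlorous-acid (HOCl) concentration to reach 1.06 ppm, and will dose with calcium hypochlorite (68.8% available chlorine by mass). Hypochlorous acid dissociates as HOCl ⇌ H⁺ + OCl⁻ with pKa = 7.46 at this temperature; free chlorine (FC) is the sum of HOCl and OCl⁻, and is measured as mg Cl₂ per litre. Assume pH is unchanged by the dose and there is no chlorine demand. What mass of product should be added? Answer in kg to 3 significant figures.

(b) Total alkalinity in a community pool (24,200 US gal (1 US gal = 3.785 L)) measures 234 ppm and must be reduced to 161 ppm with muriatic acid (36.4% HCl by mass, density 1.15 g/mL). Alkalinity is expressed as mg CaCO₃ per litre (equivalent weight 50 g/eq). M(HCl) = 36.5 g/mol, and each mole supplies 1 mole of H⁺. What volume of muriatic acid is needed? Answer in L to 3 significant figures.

(a) 5.74 kg; (b) 11.7 L

(a) Volume: 1970 m³ = 1,970,000 L.
(a) [OCl⁻]/[HOCl] = 10^(pH − pKa) = 10^(7.53 − 7.46) = 1.175; fraction as HOCl = 1/(1 + 1.175) = 0.4598.
(a) Free chlorine required for 1.06 ppm HOCl: 1.06 / 0.4598 = 2.305 ppm.
(a) FC to add: 2.305 − 0.3 = 2.005 mg/L as Cl₂.
(a) Cl₂ equivalent: 2.005 mg/L × 1,970,000 L = 3951 g.
(a) Product at 68.8% available Cl: 3951 / 0.688 = 5742 g.

(b) Volume: 24,200 US gal × 3.785 L/gal = 91,597 L.
(b) Alkalinity to neutralize: (234 − 161) = 73 mg/L as CaCO₃ × 91,597 L = 6687 g as CaCO₃.
(b) Equivalents of H⁺ required: 6687 ÷ 50 g/eq = 133.7 eq = 133.7 mol HCl.
(b) Mass of HCl: 133.7 × 36.5 = 4881 g.
(b) Mass of 36.4% solution: 4881 / 0.364 = 13,410 g.
(b) Volume: 13,410 g ÷ 1.15 g/mL = 11,660 mL.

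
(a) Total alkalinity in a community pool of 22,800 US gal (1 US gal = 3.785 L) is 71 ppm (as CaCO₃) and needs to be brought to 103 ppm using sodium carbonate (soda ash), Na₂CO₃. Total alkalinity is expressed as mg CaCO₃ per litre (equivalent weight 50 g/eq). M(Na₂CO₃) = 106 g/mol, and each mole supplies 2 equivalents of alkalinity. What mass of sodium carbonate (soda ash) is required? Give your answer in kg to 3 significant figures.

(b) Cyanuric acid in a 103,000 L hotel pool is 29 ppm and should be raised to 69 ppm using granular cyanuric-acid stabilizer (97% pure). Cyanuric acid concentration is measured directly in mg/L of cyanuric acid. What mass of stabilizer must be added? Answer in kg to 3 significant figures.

(a) 2.93 kg; (b) 4.25 kg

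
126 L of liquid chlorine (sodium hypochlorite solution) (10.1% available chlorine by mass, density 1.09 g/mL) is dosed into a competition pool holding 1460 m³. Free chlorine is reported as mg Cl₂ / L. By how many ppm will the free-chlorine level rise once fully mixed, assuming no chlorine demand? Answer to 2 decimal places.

9.50 ppm

Volume: 1460 m³ = 1,460,000 L.
Mass of solution: 126 L × 1000 mL/L × 1.09 g/mL = 137,300 g.
Available chlorine delivered: 137,300 g × 0.101 = 13,870 g as Cl₂.
Concentration rise: 13,870 g / 1,460,000 L = 9.501 mg/L = 9.50 ppm.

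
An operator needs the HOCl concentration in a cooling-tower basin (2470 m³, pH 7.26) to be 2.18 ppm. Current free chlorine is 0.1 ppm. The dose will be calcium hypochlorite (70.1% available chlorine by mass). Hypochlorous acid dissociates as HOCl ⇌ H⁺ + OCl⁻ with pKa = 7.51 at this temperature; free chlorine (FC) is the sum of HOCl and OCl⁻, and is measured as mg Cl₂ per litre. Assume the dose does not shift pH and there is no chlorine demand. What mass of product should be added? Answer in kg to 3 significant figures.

Volume: 2470 m³ = 2,470,000 L.
[OCl⁻]/[HOCl] = 10^(pH − pKa) = 10^(7.26 − 7.51) = 0.5623; fraction as HOCl = 1/(1 + 0.5623) = 0.6401.
Free chlorine required for 2.18 ppm HOCl: 2.18 / 0.6401 = 3.406 ppm.
FC to add: 3.406 − 0.1 = 3.306 mg/L as Cl₂.
Cl₂ equivalent: 3.306 mg/L × 2,470,000 L = 8166 g.
Product at 70.1% available Cl: 8166 / 0.701 = 11,650 g.

11.6 kg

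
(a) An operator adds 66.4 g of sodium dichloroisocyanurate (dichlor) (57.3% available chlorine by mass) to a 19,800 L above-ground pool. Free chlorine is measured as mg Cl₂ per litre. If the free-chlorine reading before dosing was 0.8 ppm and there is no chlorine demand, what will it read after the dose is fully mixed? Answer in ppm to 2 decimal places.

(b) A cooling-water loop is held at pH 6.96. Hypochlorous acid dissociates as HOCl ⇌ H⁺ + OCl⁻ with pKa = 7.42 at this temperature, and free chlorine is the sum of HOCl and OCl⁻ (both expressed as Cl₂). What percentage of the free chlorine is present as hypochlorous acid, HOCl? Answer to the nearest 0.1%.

(a) 2.72 ppm; (b) 74.3%

(a) Available chlorine delivered: 66.4 g × 0.573 = 38.05 g as Cl₂.
(a) Concentration rise: 38.05 g / 19,800 L = 1.922 mg/L = 1.92 ppm.
(a) Final FC: 0.8 + 1.92 = 2.72 ppm.

(b) [OCl⁻]/[HOCl] = 10^(pH − pKa) = 10^(6.96 − 7.42) = 10^-0.46 = 0.3467.
(b) Fraction as HOCl = 1 / (1 + 0.3467) = 0.7425.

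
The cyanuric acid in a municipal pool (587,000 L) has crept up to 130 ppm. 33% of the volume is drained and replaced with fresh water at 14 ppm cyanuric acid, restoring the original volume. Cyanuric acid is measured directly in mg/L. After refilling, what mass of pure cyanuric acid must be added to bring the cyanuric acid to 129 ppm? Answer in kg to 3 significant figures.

After draining 33% and refilling: 130 × 0.67 + 14 × 0.33 = 91.72 ppm.
Deficit to target: 129 − 91.72 = 37.28 mg/L.
Mass: 37.28 mg/L × 587,000 L = 21,880 g cyanuric acid.

21.9 kg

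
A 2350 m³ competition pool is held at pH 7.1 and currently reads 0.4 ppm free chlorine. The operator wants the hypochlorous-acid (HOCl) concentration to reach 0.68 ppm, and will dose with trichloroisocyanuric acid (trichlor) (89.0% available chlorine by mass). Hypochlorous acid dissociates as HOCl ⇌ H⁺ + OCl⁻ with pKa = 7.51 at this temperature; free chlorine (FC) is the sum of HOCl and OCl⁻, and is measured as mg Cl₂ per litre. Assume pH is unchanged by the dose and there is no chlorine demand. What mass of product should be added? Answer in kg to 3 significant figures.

1.44 kg

Volume: 2350 m³ = 2,350,000 L.
[OCl⁻]/[HOCl] = 10^(pH − pKa) = 10^(7.1 − 7.51) = 0.389; fraction as HOCl = 1/(1 + 0.389) = 0.7199.
Free chlorine required for 0.68 ppm HOCl: 0.68 / 0.7199 = 0.9446 ppm.
FC to add: 0.9446 − 0.4 = 0.5446 mg/L as Cl₂.
Cl₂ equivalent: 0.5446 mg/L × 2,350,000 L = 1280 g.
Product at 89.0% available Cl: 1280 / 0.89 = 1438 g.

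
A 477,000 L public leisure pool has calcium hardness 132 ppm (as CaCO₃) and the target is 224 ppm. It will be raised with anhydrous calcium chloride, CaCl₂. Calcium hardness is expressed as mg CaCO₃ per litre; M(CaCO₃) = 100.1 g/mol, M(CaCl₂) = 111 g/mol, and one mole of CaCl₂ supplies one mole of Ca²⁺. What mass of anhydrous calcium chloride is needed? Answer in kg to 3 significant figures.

48.7 kg

Hardness to add: (224 − 132) = 92 mg/L as CaCO₃ × 477,000 L = 43,880 g as CaCO₃.
Moles of Ca²⁺ (1 mol Ca²⁺ ≡ 1 mol CaCO₃): 43,880 / 100.1 g/mol = 438.4 mol.
Mass of CaCl₂: 438.4 × 111 = 48,660 g.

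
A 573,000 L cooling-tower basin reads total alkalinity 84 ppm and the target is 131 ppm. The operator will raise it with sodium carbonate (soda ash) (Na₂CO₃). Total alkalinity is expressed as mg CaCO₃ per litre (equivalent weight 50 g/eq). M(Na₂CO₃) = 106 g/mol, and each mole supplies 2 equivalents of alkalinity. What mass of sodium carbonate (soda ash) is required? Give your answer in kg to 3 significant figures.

Alkalinity to add: (131 − 84) = 47 mg/L as CaCO₃ × 573,000 L = 26,930 g as CaCO₃.
Equivalents: 26,930 g ÷ 50 g/eq = 538.6 eq.
Each mole of Na₂CO₃ supplies 2 eq, so 538.6 / 2 = 269.3 mol.
Mass: 269.3 mol × 106 g/mol = 28,550 g.

28.5 kg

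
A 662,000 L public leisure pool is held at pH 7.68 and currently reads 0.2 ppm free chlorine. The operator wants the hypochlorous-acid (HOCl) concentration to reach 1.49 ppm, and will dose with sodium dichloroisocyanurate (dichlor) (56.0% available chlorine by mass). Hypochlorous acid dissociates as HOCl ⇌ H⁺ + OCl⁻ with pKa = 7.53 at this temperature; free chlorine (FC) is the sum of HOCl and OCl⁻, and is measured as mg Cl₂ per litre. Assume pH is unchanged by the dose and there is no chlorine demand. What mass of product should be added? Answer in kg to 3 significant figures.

4.01 kg

[OCl⁻]/[HOCl] = 10^(pH − pKa) = 10^(7.68 − 7.53) = 1.413; fraction as HOCl = 1/(1 + 1.413) = 0.4145.
Free chlorine required for 1.49 ppm HOCl: 1.49 / 0.4145 = 3.595 ppm.
FC to add: 3.595 − 0.2 = 3.395 mg/L as Cl₂.
Cl₂ equivalent: 3.395 mg/L × 662,000 L = 2247 g.
Product at 56.0% available Cl: 2247 / 0.56 = 4013 g.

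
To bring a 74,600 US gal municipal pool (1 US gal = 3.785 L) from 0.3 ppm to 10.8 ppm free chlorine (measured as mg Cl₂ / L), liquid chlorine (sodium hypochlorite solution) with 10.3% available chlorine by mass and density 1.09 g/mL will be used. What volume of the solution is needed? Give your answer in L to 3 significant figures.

Volume: 74,600 US gal × 3.785 L/gal = 282,361 L.
Chlorine deficit: 10.8 − 0.3 = 10.5 ppm = 10.5 mg/L as Cl₂.
Cl₂ equivalent needed: 10.5 mg/L × 282,361 L = 2,965,000 mg = 2965 g.
Product at 10.3% available chlorine: 2965 / 0.103 = 28,780 g.
Volume at density 1.09 g/mL: 28,780 g ÷ 1.09 g/mL = 26,410 mL.

26.4 L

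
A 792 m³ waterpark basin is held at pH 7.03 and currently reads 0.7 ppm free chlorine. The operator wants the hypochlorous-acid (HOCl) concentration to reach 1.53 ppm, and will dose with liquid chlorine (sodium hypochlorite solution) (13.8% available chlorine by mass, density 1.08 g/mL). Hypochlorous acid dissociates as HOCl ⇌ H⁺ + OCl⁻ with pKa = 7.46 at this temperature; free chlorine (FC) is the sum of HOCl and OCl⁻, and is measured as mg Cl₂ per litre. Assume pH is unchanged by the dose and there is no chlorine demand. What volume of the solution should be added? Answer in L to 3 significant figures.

Volume: 792 m³ = 792,000 L.
[OCl⁻]/[HOCl] = 10^(pH − pKa) = 10^(7.03 − 7.46) = 0.3715; fraction as HOCl = 1/(1 + 0.3715) = 0.7291.
Free chlorine required for 1.53 ppm HOCl: 1.53 / 0.7291 = 2.098 ppm.
FC to add: 2.098 − 0.7 = 1.398 mg/L as Cl₂.
Cl₂ equivalent: 1.398 mg/L × 792,000 L = 1108 g.
Product at 13.8% available Cl: 1108 / 0.138 = 8026 g.
Volume: 8026 g ÷ 1.08 g/mL = 7431 mL.

7.43 L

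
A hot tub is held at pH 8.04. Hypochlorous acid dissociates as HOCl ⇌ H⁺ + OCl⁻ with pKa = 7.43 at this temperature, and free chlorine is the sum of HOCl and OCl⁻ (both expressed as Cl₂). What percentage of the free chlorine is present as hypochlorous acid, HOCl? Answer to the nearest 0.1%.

[OCl⁻]/[HOCl] = 10^(pH − pKa) = 10^(8.04 − 7.43) = 10^0.61 = 4.074.
Fraction as HOCl = 1 / (1 + 4.074) = 0.1971.

19.7%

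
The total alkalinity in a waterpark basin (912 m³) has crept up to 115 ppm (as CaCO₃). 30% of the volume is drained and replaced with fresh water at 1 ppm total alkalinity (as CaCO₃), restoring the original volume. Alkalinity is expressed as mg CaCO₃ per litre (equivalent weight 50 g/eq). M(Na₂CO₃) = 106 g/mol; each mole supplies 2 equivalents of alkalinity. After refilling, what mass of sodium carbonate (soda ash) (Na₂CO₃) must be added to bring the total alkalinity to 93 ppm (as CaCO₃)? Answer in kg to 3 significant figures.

11.8 kg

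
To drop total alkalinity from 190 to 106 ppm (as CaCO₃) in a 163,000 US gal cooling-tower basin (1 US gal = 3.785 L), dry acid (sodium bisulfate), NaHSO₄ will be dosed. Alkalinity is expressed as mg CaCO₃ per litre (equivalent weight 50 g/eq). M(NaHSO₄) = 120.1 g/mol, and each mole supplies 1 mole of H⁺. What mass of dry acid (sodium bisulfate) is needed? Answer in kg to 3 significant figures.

Volume: 163,000 US gal × 3.785 L/gal = 616,955 L.
Alkalinity to neutralize: (190 − 106) = 84 mg/L as CaCO₃ × 616,955 L = 51,820 g as CaCO₃.
Equivalents of H⁺ required: 51,820 ÷ 50 g/eq = 1036 eq = 1036 mol NaHSO₄.
Mass of NaHSO₄: 1036 × 120.1 = 124,500 g.

124 kg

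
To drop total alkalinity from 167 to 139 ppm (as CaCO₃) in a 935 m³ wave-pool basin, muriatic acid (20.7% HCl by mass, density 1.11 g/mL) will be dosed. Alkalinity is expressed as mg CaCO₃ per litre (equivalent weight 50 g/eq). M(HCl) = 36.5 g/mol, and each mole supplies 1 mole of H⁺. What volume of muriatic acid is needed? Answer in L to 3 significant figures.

Volume: 935 m³ = 935,000 L.
Alkalinity to neutralize: (167 − 139) = 28 mg/L as CaCO₃ × 935,000 L = 26,180 g as CaCO₃.
Equivalents of H⁺ required: 26,180 ÷ 50 g/eq = 523.6 eq = 523.6 mol HCl.
Mass of HCl: 523.6 × 36.5 = 19,110 g.
Mass of 20.7% solution: 19,110 / 0.207 = 92,330 g.
Volume: 92,330 g ÷ 1.11 g/mL = 83,180 mL.

83.2 L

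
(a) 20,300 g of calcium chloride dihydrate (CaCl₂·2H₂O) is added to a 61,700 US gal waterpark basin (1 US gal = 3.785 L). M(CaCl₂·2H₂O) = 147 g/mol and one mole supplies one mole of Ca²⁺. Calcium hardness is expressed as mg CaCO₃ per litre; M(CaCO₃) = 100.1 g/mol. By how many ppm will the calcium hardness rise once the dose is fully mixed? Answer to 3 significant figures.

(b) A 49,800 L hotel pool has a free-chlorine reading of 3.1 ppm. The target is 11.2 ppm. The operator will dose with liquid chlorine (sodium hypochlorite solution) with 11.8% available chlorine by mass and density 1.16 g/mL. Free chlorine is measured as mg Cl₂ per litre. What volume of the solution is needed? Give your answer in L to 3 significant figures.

(a) Volume: 61,700 US gal × 3.785 L/gal = 233,534 L.
(a) Moles of Ca²⁺: 20,300 g ÷ 147 g/mol = 138.1 mol.
(a) As CaCO₃: 138.1 mol × 100.1 g/mol = 13,820 g.
(a) Rise: 13,820 g / 233,534 L × 1000 = 59.19 mg/L.

(b) Chlorine deficit: 11.2 − 3.1 = 8.1 ppm = 8.1 mg/L as Cl₂.
(b) Cl₂ equivalent needed: 8.1 mg/L × 49,800 L = 403,400 mg = 403.4 g.
(b) Product at 11.8% available chlorine: 403.4 / 0.118 = 3418 g.
(b) Volume at density 1.16 g/mL: 3418 g ÷ 1.16 g/mL = 2947 mL.

(a) 59.2 ppm; (b) 2.95 L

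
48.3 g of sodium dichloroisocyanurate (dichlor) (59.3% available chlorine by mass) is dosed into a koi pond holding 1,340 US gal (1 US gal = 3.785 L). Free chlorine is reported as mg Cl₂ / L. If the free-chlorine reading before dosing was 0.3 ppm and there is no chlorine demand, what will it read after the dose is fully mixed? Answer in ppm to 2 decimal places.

Volume: 1,340 US gal × 3.785 L/gal = 5,072 L.
Available chlorine delivered: 48.3 g × 0.593 = 28.64 g as Cl₂.
Concentration rise: 28.64 g / 5,072 L = 5.647 mg/L = 5.65 ppm.
Final FC: 0.3 + 5.65 = 5.95 ppm.

5.95 ppm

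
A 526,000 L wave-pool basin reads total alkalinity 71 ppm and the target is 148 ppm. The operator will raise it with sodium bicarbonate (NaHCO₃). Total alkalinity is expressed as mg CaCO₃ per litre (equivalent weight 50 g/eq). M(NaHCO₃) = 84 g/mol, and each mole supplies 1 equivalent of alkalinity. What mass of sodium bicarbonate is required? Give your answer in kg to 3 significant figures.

Alkalinity to add: (148 − 71) = 77 mg/L as CaCO₃ × 526,000 L = 40,500 g as CaCO₃.
Equivalents: 40,500 g ÷ 50 g/eq = 810 eq.
NaHCO₃ supplies 1 eq per mole → 810 mol.
Mass: 810 mol × 84 g/mol = 68,040 g.

68.0 kg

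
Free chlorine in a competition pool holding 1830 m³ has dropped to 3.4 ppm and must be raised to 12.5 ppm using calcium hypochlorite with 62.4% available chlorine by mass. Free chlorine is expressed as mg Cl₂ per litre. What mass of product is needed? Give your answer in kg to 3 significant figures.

Volume: 1830 m³ = 1,830,000 L.
Chlorine deficit: 12.5 − 3.4 = 9.1 ppm = 9.1 mg/L as Cl₂.
Cl₂ equivalent needed: 9.1 mg/L × 1,830,000 L = 16,650,000 mg = 16,650 g.
Product at 62.4% available chlorine: 16,650 / 0.624 = 26,690 g.

26.7 kg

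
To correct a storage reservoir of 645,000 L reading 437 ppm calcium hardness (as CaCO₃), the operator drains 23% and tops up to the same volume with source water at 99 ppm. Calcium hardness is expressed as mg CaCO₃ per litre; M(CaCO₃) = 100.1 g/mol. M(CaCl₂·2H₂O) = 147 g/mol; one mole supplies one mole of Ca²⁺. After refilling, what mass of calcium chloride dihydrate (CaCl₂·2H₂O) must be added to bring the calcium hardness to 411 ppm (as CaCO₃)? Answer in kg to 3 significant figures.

49.0 kg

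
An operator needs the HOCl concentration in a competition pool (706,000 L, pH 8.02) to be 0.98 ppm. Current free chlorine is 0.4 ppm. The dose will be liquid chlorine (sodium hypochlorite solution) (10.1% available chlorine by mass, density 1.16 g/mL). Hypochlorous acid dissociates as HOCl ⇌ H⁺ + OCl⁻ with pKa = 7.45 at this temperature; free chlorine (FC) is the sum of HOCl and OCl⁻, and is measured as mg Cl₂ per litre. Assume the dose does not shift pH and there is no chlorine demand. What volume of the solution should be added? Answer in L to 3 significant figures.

25.4 L

[OCl⁻]/[HOCl] = 10^(pH − pKa) = 10^(8.02 − 7.45) = 3.715; fraction as HOCl = 1/(1 + 3.715) = 0.2121.
Free chlorine required for 0.98 ppm HOCl: 0.98 / 0.2121 = 4.621 ppm.
FC to add: 4.621 − 0.4 = 4.221 mg/L as Cl₂.
Cl₂ equivalent: 4.221 mg/L × 706,000 L = 2980 g.
Product at 10.1% available Cl: 2980 / 0.101 = 29,510 g.
Volume: 29,510 g ÷ 1.16 g/mL = 25,440 mL.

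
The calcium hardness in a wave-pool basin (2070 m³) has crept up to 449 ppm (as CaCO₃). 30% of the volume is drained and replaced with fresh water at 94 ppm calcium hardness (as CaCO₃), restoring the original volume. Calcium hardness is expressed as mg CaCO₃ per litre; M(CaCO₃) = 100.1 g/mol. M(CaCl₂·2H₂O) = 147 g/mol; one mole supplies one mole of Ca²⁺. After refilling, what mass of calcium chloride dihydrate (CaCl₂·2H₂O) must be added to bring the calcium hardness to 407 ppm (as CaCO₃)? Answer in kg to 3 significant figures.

196 kg

Volume: 2070 m³ = 2,070,000 L.
After draining 30% and refilling: 449 × 0.70 + 94 × 0.30 = 342.5 ppm.
Deficit to target: 407 − 342.5 = 64.5 mg/L.
As CaCO₃: 64.5 mg/L × 2,070,000 L = 133,500 g; ÷ 100.1 = 1334 mol Ca²⁺.
Mass: 1334 × 147 = 196,100 g.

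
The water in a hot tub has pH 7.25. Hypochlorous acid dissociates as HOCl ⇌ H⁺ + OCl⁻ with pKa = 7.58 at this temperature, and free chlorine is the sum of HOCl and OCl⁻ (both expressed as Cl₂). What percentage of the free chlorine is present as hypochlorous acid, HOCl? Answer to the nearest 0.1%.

68.1%

[OCl⁻]/[HOCl] = 10^(pH − pKa) = 10^(7.25 − 7.58) = 10^-0.33 = 0.4677.
Fraction as HOCl = 1 / (1 + 0.4677) = 0.6813.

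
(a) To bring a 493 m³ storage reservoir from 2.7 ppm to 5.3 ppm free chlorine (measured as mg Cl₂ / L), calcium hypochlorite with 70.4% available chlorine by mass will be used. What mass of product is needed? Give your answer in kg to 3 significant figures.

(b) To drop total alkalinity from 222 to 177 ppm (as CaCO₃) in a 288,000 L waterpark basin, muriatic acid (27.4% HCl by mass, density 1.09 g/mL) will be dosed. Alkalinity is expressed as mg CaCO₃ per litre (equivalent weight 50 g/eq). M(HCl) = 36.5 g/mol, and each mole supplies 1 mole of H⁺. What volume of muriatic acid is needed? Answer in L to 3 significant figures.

(a) Volume: 493 m³ = 493,000 L.
(a) Chlorine deficit: 5.3 − 2.7 = 2.6 ppm = 2.6 mg/L as Cl₂.
(a) Cl₂ equivalent needed: 2.6 mg/L × 493,000 L = 1,282,000 mg = 1282 g.
(a) Product at 70.4% available chlorine: 1282 / 0.704 = 1821 g.

(b) Alkalinity to neutralize: (222 − 177) = 45 mg/L as CaCO₃ × 288,000 L = 12,960 g as CaCO₃.
(b) Equivalents of H⁺ required: 12,960 ÷ 50 g/eq = 259.2 eq = 259.2 mol HCl.
(b) Mass of HCl: 259.2 × 36.5 = 9461 g.
(b) Mass of 27.4% solution: 9461 / 0.274 = 34,530 g.
(b) Volume: 34,530 g ÷ 1.09 g/mL = 31,680 mL.

(a) 1.82 kg; (b) 31.7 L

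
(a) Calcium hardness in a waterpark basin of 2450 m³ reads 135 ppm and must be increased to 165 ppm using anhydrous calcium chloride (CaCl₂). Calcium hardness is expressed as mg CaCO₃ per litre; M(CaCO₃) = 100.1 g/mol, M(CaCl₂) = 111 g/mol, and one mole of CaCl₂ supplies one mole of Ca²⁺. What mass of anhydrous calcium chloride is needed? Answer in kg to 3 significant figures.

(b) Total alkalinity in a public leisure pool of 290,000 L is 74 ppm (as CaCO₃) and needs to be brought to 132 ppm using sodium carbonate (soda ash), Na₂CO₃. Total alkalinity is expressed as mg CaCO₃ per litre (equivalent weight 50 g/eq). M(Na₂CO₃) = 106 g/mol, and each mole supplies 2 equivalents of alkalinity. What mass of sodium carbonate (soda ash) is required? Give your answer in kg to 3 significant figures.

(a) Volume: 2450 m³ = 2,450,000 L.
(a) Hardness to add: (165 − 135) = 30 mg/L as CaCO₃ × 2,450,000 L = 73,500 g as CaCO₃.
(a) Moles of Ca²⁺ (1 mol Ca²⁺ ≡ 1 mol CaCO₃): 73,500 / 100.1 g/mol = 734.3 mol.
(a) Mass of CaCl₂: 734.3 × 111 = 81,500 g.

(b) Alkalinity to add: (132 − 74) = 58 mg/L as CaCO₃ × 290,000 L = 16,820 g as CaCO₃.
(b) Equivalents: 16,820 g ÷ 50 g/eq = 336.4 eq.
(b) Each mole of Na₂CO₃ supplies 2 eq, so 336.4 / 2 = 168.2 mol.
(b) Mass: 168.2 mol × 106 g/mol = 17,830 g.

(a) 81.5 kg; (b) 17.8 kg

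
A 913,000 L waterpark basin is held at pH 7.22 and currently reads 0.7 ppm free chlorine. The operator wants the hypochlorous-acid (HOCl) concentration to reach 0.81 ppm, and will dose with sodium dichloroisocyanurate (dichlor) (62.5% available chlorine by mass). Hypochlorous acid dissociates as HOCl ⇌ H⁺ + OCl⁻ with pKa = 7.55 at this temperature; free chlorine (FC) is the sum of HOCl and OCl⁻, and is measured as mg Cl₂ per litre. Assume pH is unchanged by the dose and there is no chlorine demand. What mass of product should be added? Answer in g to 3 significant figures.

[OCl⁻]/[HOCl] = 10^(pH − pKa) = 10^(7.22 − 7.55) = 0.4677; fraction as HOCl = 1/(1 + 0.4677) = 0.6813.
Free chlorine required for 0.81 ppm HOCl: 0.81 / 0.6813 = 1.189 ppm.
FC to add: 1.189 − 0.7 = 0.4889 mg/L as Cl₂.
Cl₂ equivalent: 0.4889 mg/L × 913,000 L = 446.3 g.
Product at 62.5% available Cl: 446.3 / 0.625 = 714.1 g.

714 g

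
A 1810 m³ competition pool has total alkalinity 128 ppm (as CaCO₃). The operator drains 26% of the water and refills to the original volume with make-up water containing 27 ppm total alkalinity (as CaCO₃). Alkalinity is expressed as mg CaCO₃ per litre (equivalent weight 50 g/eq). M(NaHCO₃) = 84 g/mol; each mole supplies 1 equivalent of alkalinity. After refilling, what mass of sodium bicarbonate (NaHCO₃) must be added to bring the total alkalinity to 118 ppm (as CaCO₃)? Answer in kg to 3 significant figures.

49.4 kg

Volume: 1810 m³ = 1,810,000 L.
After draining 26% and refilling: 128 × 0.74 + 27 × 0.26 = 101.74 ppm.
Deficit to target: 118 − 101.74 = 16.26 mg/L.
As CaCO₃: 16.26 mg/L × 1,810,000 L = 29,430 g; ÷ 50 g/eq ÷ 1 = 588.6 mol NaHCO₃.
Mass: 588.6 × 84 = 49,440 g.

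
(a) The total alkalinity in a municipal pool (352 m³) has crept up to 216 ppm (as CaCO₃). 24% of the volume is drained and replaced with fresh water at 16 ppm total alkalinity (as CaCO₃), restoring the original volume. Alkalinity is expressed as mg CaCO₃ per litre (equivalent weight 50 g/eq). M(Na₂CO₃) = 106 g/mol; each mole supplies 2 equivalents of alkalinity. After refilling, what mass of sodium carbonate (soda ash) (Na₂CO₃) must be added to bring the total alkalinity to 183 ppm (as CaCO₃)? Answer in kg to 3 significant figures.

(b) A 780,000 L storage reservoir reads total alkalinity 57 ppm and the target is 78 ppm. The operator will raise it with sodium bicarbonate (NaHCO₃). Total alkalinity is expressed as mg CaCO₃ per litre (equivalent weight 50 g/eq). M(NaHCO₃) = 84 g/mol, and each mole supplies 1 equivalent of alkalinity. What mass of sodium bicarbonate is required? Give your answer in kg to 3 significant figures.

(a) 5.60 kg; (b) 27.5 kg

(a) Volume: 352 m³ = 352,000 L.
(a) After draining 24% and refilling: 216 × 0.76 + 16 × 0.24 = 168 ppm.
(a) Deficit to target: 183 − 168 = 15 mg/L.
(a) As CaCO₃: 15 mg/L × 352,000 L = 5280 g; ÷ 50 g/eq ÷ 2 = 52.8 mol Na₂CO₃.
(a) Mass: 52.8 × 106 = 5597 g.

(b) Alkalinity to add: (78 − 57) = 21 mg/L as CaCO₃ × 780,000 L = 16,380 g as CaCO₃.
(b) Equivalents: 16,380 g ÷ 50 g/eq = 327.6 eq.
(b) NaHCO₃ supplies 1 eq per mole → 327.6 mol.
(b) Mass: 327.6 mol × 84 g/mol = 27,520 g.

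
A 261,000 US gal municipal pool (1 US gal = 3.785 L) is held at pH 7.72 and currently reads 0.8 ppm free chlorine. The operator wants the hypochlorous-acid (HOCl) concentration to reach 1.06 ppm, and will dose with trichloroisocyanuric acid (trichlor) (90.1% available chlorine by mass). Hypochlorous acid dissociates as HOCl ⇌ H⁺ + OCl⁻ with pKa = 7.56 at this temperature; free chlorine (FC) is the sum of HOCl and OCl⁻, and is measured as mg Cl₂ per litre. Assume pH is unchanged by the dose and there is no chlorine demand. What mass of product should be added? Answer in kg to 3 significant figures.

1.96 kg

Volume: 261,000 US gal × 3.785 L/gal = 987,885 L.
[OCl⁻]/[HOCl] = 10^(pH − pKa) = 10^(7.72 − 7.56) = 1.445; fraction as HOCl = 1/(1 + 1.445) = 0.4089.
Free chlorine required for 1.06 ppm HOCl: 1.06 / 0.4089 = 2.592 ppm.
FC to add: 2.592 − 0.8 = 1.792 mg/L as Cl₂.
Cl₂ equivalent: 1.792 mg/L × 987,885 L = 1770 g.
Product at 90.1% available Cl: 1770 / 0.901 = 1965 g.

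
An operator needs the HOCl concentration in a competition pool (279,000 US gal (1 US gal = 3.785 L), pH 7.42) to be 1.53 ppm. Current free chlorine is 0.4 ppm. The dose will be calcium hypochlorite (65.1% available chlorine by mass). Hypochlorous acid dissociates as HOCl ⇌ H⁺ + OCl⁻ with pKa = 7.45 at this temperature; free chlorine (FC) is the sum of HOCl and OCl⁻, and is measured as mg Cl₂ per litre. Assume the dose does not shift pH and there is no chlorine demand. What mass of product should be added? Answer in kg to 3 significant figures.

4.15 kg

Volume: 279,000 US gal × 3.785 L/gal = 1,056,015 L.
[OCl⁻]/[HOCl] = 10^(pH − pKa) = 10^(7.42 − 7.45) = 0.9333; fraction as HOCl = 1/(1 + 0.9333) = 0.5173.
Free chlorine required for 1.53 ppm HOCl: 1.53 / 0.5173 = 2.958 ppm.
FC to add: 2.958 − 0.4 = 2.558 mg/L as Cl₂.
Cl₂ equivalent: 2.558 mg/L × 1,056,015 L = 2701 g.
Product at 65.1% available Cl: 2701 / 0.651 = 4149 g.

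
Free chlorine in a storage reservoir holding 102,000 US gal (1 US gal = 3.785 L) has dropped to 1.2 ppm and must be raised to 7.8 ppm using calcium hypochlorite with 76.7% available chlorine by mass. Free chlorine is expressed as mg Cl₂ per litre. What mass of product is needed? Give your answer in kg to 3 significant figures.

Volume: 102,000 US gal × 3.785 L/gal = 386,070 L.
Chlorine deficit: 7.8 − 1.2 = 6.6 ppm = 6.6 mg/L as Cl₂.
Cl₂ equivalent needed: 6.6 mg/L × 386,070 L = 2,548,000 mg = 2548 g.
Product at 76.7% available chlorine: 2548 / 0.767 = 3322 g.

3.32 kg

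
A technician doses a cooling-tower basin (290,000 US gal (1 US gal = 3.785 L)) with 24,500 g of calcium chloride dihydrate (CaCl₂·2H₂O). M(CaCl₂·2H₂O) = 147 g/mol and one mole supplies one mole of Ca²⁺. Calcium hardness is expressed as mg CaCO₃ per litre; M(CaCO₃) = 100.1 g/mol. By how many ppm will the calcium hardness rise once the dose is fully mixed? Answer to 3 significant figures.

Volume: 290,000 US gal × 3.785 L/gal = 1,097,650 L.
Moles of Ca²⁺: 24,500 g ÷ 147 g/mol = 166.7 mol.
As CaCO₃: 166.7 mol × 100.1 g/mol = 16,680 g.
Rise: 16,680 g / 1,097,650 L × 1000 = 15.2 mg/L.

15.2 ppm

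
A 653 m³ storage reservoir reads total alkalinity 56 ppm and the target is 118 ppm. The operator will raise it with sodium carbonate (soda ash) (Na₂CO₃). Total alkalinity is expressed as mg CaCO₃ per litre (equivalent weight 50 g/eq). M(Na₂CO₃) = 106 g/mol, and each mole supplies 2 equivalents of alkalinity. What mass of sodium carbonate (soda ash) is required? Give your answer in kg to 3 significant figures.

Volume: 653 m³ = 653,000 L.
Alkalinity to add: (118 − 56) = 62 mg/L as CaCO₃ × 653,000 L = 40,490 g as CaCO₃.
Equivalents: 40,490 g ÷ 50 g/eq = 809.7 eq.
Each mole of Na₂CO₃ supplies 2 eq, so 809.7 / 2 = 404.9 mol.
Mass: 404.9 mol × 106 g/mol = 42,920 g.

42.9 kg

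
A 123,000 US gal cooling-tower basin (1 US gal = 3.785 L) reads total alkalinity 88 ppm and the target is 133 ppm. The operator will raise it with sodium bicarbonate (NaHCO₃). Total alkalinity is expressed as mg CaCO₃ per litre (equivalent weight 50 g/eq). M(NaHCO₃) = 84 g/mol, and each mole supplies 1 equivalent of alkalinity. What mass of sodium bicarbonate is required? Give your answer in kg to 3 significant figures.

35.2 kg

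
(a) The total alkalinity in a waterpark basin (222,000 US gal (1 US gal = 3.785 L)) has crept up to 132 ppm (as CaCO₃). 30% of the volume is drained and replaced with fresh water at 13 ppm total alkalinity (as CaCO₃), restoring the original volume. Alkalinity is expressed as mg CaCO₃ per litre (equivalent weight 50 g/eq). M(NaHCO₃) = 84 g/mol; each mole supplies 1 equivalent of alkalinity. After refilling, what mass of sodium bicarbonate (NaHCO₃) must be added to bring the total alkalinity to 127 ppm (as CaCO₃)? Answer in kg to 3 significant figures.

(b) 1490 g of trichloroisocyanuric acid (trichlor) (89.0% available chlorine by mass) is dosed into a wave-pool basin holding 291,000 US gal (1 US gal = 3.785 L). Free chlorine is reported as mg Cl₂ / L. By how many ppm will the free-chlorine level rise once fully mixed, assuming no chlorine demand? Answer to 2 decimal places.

(a) Volume: 222,000 US gal × 3.785 L/gal = 840,270 L.
(a) After draining 30% and refilling: 132 × 0.70 + 13 × 0.30 = 96.3 ppm.
(a) Deficit to target: 127 − 96.3 = 30.7 mg/L.
(a) As CaCO₃: 30.7 mg/L × 840,270 L = 25,800 g; ÷ 50 g/eq ÷ 1 = 515.9 mol NaHCO₃.
(a) Mass: 515.9 × 84 = 43,340 g.

(b) Volume: 291,000 US gal × 3.785 L/gal = 1,101,435 L.
(b) Available chlorine delivered: 1490 g × 0.89 = 1326 g as Cl₂.
(b) Concentration rise: 1326 g / 1,101,435 L = 1.204 mg/L = 1.20 ppm.

(a) 43.3 kg; (b) 1.20 ppm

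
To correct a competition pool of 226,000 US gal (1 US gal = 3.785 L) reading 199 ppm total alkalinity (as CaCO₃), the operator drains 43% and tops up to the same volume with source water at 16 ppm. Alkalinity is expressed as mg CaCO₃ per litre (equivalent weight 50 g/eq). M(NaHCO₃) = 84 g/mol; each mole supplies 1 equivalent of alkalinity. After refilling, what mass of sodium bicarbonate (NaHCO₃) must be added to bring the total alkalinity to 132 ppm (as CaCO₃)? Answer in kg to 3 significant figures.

16.8 kg

Volume: 226,000 US gal × 3.785 L/gal = 855,410 L.
After draining 43% and refilling: 199 × 0.57 + 16 × 0.43 = 120.31 ppm.
Deficit to target: 132 − 120.31 = 11.69 mg/L.
As CaCO₃: 11.69 mg/L × 855,410 L = 10,000 g; ÷ 50 g/eq ÷ 1 = 200 mol NaHCO₃.
Mass: 200 × 84 = 16,800 g.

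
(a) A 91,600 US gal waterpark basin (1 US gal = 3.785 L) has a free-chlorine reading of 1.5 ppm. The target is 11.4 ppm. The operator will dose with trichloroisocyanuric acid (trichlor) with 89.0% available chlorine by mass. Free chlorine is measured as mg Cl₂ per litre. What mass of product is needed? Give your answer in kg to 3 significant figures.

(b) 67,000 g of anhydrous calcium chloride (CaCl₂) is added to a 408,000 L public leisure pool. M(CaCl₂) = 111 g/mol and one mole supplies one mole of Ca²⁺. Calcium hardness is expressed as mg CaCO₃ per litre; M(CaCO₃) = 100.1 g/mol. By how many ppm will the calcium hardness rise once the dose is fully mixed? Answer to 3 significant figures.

(a) Volume: 91,600 US gal × 3.785 L/gal = 346,706 L.
(a) Chlorine deficit: 11.4 − 1.5 = 9.9 ppm = 9.9 mg/L as Cl₂.
(a) Cl₂ equivalent needed: 9.9 mg/L × 346,706 L = 3,432,000 mg = 3432 g.
(a) Product at 89.0% available chlorine: 3432 / 0.89 = 3857 g.

(b) Moles of Ca²⁺: 67,000 g ÷ 111 g/mol = 603.6 mol.
(b) As CaCO₃: 603.6 mol × 100.1 g/mol = 60,420 g.
(b) Rise: 60,420 g / 408,000 L × 1000 = 148.1 mg/L.

(a) 3.86 kg; (b) 148 ppm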